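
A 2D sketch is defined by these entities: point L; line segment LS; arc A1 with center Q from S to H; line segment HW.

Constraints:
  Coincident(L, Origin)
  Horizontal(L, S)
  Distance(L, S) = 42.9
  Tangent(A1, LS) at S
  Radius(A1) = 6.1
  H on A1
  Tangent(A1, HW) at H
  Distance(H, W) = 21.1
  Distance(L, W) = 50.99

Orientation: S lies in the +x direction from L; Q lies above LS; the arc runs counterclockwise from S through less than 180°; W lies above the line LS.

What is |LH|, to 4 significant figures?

49.37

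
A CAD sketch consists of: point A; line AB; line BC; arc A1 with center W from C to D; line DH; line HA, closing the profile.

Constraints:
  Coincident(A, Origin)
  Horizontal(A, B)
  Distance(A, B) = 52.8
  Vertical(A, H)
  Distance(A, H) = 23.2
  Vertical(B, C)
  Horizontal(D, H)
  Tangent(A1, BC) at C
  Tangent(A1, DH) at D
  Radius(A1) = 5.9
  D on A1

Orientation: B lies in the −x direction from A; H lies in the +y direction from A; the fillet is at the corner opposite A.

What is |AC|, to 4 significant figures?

55.56

The virtual corner opposite A is at (-52.80, 23.20). Since A1 is tangent to BC there, WC ⟂ BC and tangency of A1 to DH means the radius WD is perpendicular to DH, with radius 5.9, so the center W sits 5.9 in from both sides at W = (-46.90, 17.30). That places the tangent points at C = (-52.80, 17.30) on BC and D = (-46.90, 23.20) on DH. Then |AC| = |C − A| = 55.56.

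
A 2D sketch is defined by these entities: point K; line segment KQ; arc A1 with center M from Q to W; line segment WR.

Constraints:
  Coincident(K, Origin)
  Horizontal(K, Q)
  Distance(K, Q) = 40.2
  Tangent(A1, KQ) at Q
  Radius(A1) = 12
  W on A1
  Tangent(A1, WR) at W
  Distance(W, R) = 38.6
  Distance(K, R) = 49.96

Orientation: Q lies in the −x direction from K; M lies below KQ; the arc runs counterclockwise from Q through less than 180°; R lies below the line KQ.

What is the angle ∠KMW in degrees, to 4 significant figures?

147.4°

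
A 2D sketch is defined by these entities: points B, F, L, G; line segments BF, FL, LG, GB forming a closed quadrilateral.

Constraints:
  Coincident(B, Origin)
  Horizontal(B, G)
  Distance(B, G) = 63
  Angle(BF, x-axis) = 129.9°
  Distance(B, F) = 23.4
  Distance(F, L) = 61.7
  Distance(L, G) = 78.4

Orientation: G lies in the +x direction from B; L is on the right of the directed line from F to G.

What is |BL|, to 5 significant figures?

42.635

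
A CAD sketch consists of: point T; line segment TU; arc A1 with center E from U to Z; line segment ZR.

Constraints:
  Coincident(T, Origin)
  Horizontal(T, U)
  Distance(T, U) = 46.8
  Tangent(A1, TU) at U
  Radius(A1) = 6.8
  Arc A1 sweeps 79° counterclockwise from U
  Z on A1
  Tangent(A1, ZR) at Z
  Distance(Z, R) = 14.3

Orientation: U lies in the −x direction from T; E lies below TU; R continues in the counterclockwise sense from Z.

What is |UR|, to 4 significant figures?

21.68

T is at the origin; T and U share the same y with |TU| = 46.8 and U on the −x side, so U = (-46.80, 0.000). Since A1 is tangent to TU there, EU ⟂ TU, so E = U + (0, -6.8) = (-46.80, -6.800). On A1, U sits at bearing 90° from E; a 79° counterclockwise sweep puts Z at bearing 169°, so Z = E + 6.8·(cos 169°, sin 169°) = (-53.48, -5.502). A1 meets ZR tangentially, so EZ is at right angles to ZR, so ZR runs along (−sin 169°, cos 169°); with |ZR| = 14.3, R = (-56.20, -19.54). Then |UR| = |R − U| = 21.68.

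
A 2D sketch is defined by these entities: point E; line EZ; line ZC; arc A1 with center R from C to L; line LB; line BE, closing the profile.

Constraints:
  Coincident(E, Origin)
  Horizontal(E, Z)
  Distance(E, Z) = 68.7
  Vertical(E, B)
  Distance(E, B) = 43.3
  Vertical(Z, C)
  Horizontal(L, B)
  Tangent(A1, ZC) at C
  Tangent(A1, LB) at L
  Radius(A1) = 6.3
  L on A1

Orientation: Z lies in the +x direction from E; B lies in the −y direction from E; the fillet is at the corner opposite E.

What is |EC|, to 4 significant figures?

78.03

The virtual corner opposite E is at (68.70, -43.30). A1 meets ZC tangentially, so RC is at right angles to ZC and A1 meets LB tangentially, so RL is at right angles to LB, with radius 6.3, so the center R sits 6.3 in from both sides at R = (62.40, -37.00). That places the tangent points at C = (68.70, -37.00) on ZC and L = (62.40, -43.30) on LB. Then |EC| = |C − E| = 78.03.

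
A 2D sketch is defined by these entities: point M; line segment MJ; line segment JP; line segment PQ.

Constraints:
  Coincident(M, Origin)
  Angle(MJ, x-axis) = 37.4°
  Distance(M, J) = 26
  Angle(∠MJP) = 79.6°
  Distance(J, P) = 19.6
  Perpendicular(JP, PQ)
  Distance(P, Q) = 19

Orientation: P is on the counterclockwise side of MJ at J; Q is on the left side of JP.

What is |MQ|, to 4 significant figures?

16.29

∠MJP = 79.6°, so JP runs at 37.4° + (180° − 79.6°) = 137.8° from the x-axis; with |JP| = 19.6, P = J + 19.6·(cos 137.8°, sin 137.8°) = (6.135, 28.96). JP is perpendicular to PQ; with |PQ| = 19.0 on the left of JP, Q = P + 19.0·(-0.6717, -0.7408) = (-6.628, 14.88). Then |MQ| = |Q − M| = 16.29.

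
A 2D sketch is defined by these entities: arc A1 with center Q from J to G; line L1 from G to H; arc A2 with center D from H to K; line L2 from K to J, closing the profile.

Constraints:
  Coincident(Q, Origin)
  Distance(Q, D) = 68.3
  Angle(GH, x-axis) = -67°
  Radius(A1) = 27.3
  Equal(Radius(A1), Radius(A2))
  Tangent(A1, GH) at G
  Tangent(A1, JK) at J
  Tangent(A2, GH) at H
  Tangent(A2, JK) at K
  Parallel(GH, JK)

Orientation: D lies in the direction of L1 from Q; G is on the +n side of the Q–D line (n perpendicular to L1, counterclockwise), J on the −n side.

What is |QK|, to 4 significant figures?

73.55

Tangency of A1 to both parallel lines with radius 27.3 puts G and J at Q ± 27.3·n: G = (25.13, 10.67), J = (-25.13, -10.67). Equal radii place H and K the same way about D: H = D + 27.3·n = (51.82, -52.20), K = D − 27.3·n = (1.557, -73.54). Then |QK| = |K − Q| = 73.55.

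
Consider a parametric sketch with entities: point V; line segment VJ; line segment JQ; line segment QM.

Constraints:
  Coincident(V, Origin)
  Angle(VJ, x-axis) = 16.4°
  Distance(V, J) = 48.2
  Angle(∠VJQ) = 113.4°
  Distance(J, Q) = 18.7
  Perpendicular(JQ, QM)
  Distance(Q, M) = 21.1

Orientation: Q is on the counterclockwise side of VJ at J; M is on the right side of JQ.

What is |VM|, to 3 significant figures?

75.5

V is at the origin; VJ runs at 16.4° with length 48.2, so J = 48.2·(cos 16.4°, sin 16.4°) = (46.2, 13.6). ∠VJQ = 113.4°, so JQ runs at 16.4° + (180° − 113.4°) = 83.0° from the x-axis; with |JQ| = 18.7, Q = J + 18.7·(cos 83.0°, sin 83.0°) = (48.5, 32.2). JQ ⟂ QM; with |QM| = 21.1 on the right of JQ, M = Q + 21.1·(0.993, -0.122) = (69.5, 29.6). Then |VM| = |M − V| = 75.5.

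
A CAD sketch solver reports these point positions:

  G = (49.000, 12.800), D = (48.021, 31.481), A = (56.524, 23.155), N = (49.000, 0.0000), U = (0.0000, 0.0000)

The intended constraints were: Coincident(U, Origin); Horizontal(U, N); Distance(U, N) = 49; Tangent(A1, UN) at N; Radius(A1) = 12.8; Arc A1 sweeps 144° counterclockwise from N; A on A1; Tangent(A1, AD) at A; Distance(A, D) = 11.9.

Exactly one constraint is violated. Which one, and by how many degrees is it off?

Tangent(A1, AD) at A — off by 8.40°.

U = (0.00, 0.00) ✓; U.y = 0.00, N.y = 0.00 ✓; |UN| = 49.00 ✓; ∠(GN, NU) = 90.00° ✓; |GN| = 12.80 ✓; bearing(G→A) − bearing(G→N) = 144.0° ✓; |GA| = 12.80 ✓; ∠(GA, AD) = 98.40° ✗; |AD| = 11.90 ✓.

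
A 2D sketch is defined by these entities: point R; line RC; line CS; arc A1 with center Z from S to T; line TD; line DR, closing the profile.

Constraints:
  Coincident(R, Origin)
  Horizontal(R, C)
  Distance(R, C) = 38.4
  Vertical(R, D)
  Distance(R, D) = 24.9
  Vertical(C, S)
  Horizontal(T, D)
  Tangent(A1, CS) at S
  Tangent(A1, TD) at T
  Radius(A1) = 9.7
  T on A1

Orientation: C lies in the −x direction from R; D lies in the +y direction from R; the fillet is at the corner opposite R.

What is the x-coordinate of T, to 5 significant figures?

-28.700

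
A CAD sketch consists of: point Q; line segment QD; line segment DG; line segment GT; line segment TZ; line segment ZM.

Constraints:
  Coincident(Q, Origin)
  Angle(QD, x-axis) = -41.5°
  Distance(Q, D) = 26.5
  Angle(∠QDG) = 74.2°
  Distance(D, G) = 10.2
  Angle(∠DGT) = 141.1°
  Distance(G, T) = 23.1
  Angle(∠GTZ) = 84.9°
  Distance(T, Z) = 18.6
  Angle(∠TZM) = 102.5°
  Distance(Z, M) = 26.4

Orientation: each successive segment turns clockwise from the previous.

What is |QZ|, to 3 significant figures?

8.39

Q is at the origin; QD runs at -41.5° with length 26.5, so D = (19.8, -17.6). ∠QDG = 74.2° gives DG at -147° from the x-axis; with |DG| = 10.2, G = (11.3, -23.1). ∠DGT = 141.1° gives GT at 174° from the x-axis; with |GT| = 23.1, T = (-11.7, -20.6). ∠GTZ = 84.9° gives TZ at 78.7° from the x-axis; with |TZ| = 18.6, Z = (-8.06, -2.34). Then |QZ| = |Z − Q| = 8.39.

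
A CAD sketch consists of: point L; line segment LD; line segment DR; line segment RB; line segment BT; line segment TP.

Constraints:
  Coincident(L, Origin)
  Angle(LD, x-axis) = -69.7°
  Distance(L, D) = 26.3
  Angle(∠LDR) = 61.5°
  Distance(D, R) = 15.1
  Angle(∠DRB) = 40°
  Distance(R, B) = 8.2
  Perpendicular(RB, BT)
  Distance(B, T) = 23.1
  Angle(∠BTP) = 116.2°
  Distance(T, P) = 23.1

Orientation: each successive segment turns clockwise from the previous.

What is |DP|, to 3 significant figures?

33.7

L is at the origin; LD runs at -69.7° with length 26.3, so D = (9.12, -24.7). ∠LDR = 61.5° gives DR at 172° from the x-axis; with |DR| = 15.1, R = (-5.82, -22.5). ∠DRB = 40.0° gives RB at 31.8° from the x-axis; with |RB| = 8.2, B = (1.15, -18.2). The perpendicularity gives BT at right angles to RB, so BT runs at -58.2°; with |BT| = 23.1, T = (13.3, -37.8). ∠BTP = 116.2° gives TP at -122° from the x-axis; with |TP| = 23.1, P = (1.08, -57.4). Then |DP| = |P − D| = 33.7.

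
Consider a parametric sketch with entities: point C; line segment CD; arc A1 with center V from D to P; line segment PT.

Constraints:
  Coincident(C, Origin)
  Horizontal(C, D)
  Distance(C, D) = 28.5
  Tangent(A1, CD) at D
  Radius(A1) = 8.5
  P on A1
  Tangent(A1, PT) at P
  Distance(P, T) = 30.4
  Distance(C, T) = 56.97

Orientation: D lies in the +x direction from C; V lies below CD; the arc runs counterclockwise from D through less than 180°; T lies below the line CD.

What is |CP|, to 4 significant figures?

26.86

Checks: ∠(VD, DC) = 90.00° ✓; |VP| = 8.500 ✓; ∠(VP, PT) = 90.00° ✓; |PT| = 30.40 ✓; |CT| = 56.97 ✓.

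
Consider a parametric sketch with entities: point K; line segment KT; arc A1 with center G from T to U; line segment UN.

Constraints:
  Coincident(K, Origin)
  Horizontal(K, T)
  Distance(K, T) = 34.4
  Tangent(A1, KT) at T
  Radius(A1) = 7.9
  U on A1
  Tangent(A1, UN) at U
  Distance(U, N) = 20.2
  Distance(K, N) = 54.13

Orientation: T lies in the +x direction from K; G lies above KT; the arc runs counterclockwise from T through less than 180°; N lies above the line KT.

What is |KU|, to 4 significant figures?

42.26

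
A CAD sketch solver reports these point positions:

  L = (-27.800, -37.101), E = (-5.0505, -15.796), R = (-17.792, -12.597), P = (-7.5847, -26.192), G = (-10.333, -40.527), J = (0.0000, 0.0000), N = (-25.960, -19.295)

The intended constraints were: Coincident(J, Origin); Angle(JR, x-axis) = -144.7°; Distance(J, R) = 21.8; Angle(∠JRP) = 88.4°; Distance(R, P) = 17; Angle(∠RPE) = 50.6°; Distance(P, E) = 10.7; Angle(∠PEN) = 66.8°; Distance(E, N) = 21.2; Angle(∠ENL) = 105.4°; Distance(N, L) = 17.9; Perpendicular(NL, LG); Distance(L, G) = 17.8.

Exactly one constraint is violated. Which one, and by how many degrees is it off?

Perpendicular(NL, LG) — off by 5.20°.

J = (0.00, 0.00) ✓; JR at -144.7° ✓; |JR| = 21.80 ✓; ∠JRP = 88.40° ✓; |RP| = 17.00 ✓; ∠RPE = 50.60° ✓; |PE| = 10.70 ✓; ∠PEN = 66.80° ✓; |EN| = 21.20 ✓; ∠ENL = 105.4° ✓; |NL| = 17.90 ✓; ∠(NL, LG) = 84.80° ✗; |LG| = 17.80 ✓.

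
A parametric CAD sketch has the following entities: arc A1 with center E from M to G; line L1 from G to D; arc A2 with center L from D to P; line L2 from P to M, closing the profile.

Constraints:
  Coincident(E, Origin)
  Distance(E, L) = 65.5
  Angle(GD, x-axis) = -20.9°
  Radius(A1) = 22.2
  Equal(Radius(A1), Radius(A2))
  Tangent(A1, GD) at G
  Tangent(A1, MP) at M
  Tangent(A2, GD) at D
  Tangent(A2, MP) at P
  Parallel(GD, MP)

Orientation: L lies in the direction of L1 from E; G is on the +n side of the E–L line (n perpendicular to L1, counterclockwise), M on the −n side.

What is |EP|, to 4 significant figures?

69.16

The slot axis is L1's direction at -20.9°, so u = (cos -20.9°, sin -20.9°) = (0.9342, -0.3567) and n = (−sin -20.9°, cos -20.9°) = (0.3567, 0.9342). E is at the origin and L lies 65.5 along u from E, so L = 65.5·u = (61.19, -23.37). Tangency of A1 to both parallel lines with radius 22.2 puts G and M at E ± 22.2·n: G = (7.920, 20.74), M = (-7.920, -20.74). Equal radii place D and P the same way about L: D = L + 22.2·n = (69.11, -2.627), P = L − 22.2·n = (53.27, -44.11). Then |EP| = |P − E| = 69.16.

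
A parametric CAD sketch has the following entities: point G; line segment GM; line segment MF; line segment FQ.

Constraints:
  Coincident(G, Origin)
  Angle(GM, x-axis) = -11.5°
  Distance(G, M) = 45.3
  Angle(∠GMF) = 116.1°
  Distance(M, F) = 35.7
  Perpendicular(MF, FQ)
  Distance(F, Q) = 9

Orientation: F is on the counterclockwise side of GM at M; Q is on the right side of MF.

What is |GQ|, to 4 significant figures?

74.58

G is at the origin; GM runs at -11.5° with length 45.3, so M = 45.3·(cos -11.5°, sin -11.5°) = (44.39, -9.031). ∠GMF = 116.1°, so MF runs at -11.5° + (180° − 116.1°) = 52.40° from the x-axis; with |MF| = 35.7, F = M + 35.7·(cos 52.40°, sin 52.40°) = (66.17, 19.25). MF ⟂ FQ; with |FQ| = 9.0 on the right of MF, Q = F + 9.0·(0.7923, -0.6101) = (73.30, 13.76). Then |GQ| = |Q − G| = 74.58.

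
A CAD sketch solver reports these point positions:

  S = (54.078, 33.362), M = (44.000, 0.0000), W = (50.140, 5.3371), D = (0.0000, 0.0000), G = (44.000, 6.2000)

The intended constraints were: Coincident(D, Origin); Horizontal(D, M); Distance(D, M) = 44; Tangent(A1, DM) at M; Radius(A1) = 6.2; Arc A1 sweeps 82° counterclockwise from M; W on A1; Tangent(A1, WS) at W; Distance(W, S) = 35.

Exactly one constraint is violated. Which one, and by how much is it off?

Distance(W, S) = 35 — off by 6.70.

D = (0.00, 0.00) ✓; D.y = 0.00, M.y = 0.00 ✓; |DM| = 44.00 ✓; ∠(GM, MD) = 90.00° ✓; |GM| = 6.200 ✓; bearing(G→W) − bearing(G→M) = 82.00° ✓; |GW| = 6.200 ✓; ∠(GW, WS) = 90.00° ✓; |WS| = 28.30 ✗.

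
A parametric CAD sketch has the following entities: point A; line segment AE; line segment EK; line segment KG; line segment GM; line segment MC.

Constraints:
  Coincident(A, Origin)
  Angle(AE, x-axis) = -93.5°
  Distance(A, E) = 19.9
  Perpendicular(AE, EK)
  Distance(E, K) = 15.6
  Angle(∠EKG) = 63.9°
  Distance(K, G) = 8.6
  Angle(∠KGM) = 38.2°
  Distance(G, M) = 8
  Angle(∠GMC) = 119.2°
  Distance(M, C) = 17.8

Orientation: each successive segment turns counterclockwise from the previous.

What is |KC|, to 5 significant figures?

14.246

A is at the origin; AE runs at -93.5° with length 19.9, so E = (-1.2149, -19.863). AE ⟂ EK, so EK runs at -3.5000°; with |EK| = 15.6, K = (14.356, -20.815). ∠EKG = 63.9° gives KG at 112.60° from the x-axis; with |KG| = 8.6, G = (11.051, -12.876). ∠KGM = 38.2° gives GM at -105.60° from the x-axis; with |GM| = 8.0, M = (8.8997, -20.581). ∠GMC = 119.2° gives MC at -44.800° from the x-axis; with |MC| = 17.8, C = (21.530, -33.123). Then |KC| = |C − K| = 14.246.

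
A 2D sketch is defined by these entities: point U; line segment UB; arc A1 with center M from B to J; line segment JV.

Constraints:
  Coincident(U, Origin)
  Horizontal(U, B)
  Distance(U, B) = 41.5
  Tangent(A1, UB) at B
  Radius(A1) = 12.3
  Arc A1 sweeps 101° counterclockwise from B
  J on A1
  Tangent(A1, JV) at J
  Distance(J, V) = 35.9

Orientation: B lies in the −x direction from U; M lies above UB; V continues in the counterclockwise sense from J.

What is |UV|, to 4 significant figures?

61.68

On A1, B sits at bearing -90° from M; a 101° counterclockwise sweep puts J at bearing 11°, so J = M + 12.3·(cos 11°, sin 11°) = (-29.43, 14.65). Tangency of A1 to JV means the radius MJ is perpendicular to JV, so JV runs along (−sin 11°, cos 11°); with |JV| = 35.9, V = (-36.28, 49.89). Then |UV| = |V − U| = 61.68.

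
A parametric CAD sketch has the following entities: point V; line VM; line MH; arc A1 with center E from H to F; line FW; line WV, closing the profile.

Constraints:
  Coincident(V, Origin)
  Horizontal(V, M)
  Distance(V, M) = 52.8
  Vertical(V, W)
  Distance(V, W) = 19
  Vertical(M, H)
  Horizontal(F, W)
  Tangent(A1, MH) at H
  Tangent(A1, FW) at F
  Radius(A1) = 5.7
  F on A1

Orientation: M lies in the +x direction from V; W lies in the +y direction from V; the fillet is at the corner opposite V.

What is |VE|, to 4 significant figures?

48.94

VW is vertical with |VW| = 19.0 and W on the +y side, so W = (0.000, 19.00). The virtual corner opposite V is at (52.80, 19.00). A1 meets MH tangentially, so EH is at right angles to MH and A1 meets FW tangentially, so EF is at right angles to FW, with radius 5.7, so the center E sits 5.7 in from both sides at E = (47.10, 13.30). Then |VE| = |E − V| = 48.94.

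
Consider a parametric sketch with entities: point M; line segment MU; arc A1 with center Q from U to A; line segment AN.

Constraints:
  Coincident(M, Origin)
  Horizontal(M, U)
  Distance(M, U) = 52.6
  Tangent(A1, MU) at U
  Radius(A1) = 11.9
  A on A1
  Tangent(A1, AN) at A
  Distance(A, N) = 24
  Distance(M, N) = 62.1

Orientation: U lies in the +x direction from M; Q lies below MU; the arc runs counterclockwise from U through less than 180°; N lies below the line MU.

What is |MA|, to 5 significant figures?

44.150

M is at the origin; M and U share the same y with |MU| = 52.6 and U on the +x side, so U = (52.600, 0.0000). The tangent condition forces QU to be normal to MU, so Q = U + (0, -11.9) = (52.600, -11.900). Since QA ⟂ AN (tangency), |QN| = √(11.9² + 24.0²) = 26.788 regardless of where A sits on A1. So N lies on both circle(M, 62.1) and circle(Q, 26.788); the below-MU intersection is N = (48.792, -38.416). A is the foot of the tangent from N: A = (41.295, -15.617).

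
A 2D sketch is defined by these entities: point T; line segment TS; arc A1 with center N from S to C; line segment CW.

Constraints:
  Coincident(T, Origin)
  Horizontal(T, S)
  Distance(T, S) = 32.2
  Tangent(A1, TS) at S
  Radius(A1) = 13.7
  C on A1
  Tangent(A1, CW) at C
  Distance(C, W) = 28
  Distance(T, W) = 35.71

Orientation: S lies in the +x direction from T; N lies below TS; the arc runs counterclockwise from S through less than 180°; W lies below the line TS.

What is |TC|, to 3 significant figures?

21.3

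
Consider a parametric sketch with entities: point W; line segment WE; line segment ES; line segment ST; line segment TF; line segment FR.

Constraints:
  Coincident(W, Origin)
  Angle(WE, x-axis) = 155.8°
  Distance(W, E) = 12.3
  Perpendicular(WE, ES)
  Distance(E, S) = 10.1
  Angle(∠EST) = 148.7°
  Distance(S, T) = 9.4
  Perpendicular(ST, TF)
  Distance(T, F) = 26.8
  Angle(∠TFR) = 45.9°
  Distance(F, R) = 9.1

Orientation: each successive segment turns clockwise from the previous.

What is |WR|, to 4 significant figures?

6.946

ST is perpendicular to TF, so TF runs at -55.50°; with |TF| = 26.8, F = (15.85, -2.508). ∠TFR = 45.9° gives FR at 170.4° from the x-axis; with |FR| = 9.1, R = (6.875, -0.9903). Then |WR| = |R − W| = 6.946.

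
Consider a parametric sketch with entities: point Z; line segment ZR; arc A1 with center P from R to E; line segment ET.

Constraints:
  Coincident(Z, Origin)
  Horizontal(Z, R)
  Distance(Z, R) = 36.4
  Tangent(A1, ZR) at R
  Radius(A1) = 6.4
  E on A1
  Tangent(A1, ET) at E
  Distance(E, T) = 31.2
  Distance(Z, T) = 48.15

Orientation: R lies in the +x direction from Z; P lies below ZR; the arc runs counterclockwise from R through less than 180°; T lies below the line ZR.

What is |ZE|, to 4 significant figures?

30.68

Checks: ∠(PR, RZ) = 90.00° ✓; |PE| = 6.400 ✓; ∠(PE, ET) = 90.00° ✓; |ET| = 31.20 ✓; |ZT| = 48.15 ✓.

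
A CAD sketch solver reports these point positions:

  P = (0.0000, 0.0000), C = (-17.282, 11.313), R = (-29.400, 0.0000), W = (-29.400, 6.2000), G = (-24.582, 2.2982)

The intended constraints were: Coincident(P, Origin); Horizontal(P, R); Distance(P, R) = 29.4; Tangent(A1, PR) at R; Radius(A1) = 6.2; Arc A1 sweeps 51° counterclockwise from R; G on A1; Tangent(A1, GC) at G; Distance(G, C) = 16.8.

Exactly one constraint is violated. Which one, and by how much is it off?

Distance(G, C) = 16.8 — off by 5.20.

P = (0.00, 0.00) ✓; P.y = 0.00, R.y = 0.00 ✓; |PR| = 29.40 ✓; ∠(WR, RP) = 90.00° ✓; |WR| = 6.200 ✓; bearing(W→G) − bearing(W→R) = 51.00° ✓; |WG| = 6.200 ✓; ∠(WG, GC) = 90.00° ✓; |GC| = 11.60 ✗.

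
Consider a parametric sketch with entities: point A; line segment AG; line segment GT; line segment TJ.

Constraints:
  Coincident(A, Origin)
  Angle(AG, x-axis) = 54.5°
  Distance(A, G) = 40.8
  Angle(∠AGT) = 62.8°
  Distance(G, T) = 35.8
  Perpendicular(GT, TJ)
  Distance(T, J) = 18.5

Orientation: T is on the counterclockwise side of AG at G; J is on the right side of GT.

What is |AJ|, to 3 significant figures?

57.4

∠AGT = 62.8°, so GT runs at 54.5° + (180° − 62.8°) = 172° from the x-axis; with |GT| = 35.8, T = G + 35.8·(cos 172°, sin 172°) = (-11.7, 38.4). The perpendicularity gives TJ at right angles to GT; with |TJ| = 18.5 on the right of GT, J = T + 18.5·(0.144, 0.990) = (-9.06, 56.7). Then |AJ| = |J − A| = 57.4.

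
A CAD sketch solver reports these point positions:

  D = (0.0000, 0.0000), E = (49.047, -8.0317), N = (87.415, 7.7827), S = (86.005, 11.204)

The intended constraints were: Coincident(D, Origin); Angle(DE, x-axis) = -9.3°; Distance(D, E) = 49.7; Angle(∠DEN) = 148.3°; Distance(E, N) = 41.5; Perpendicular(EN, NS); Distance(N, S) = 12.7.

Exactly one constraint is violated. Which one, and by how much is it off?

Distance(N, S) = 12.7 — off by 9.00.

D = (0.00, 0.00) ✓; DE at -9.300° ✓; |DE| = 49.70 ✓; ∠DEN = 148.3° ✓; |EN| = 41.50 ✓; ∠(EN, NS) = 90.00° ✓; |NS| = 3.700 ✗.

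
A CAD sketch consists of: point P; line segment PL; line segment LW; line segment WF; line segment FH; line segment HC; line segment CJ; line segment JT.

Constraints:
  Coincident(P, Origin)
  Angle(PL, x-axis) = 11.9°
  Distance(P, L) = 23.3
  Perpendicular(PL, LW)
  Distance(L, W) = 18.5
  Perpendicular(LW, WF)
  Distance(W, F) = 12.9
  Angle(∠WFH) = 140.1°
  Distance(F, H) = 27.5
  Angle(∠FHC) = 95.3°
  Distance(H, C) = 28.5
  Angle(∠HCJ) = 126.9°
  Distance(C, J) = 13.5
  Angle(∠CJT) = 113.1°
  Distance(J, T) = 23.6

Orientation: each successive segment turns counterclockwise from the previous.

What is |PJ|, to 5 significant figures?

29.926

∠FHC = 95.3° gives HC at -43.500° from the x-axis; with |HC| = 28.5, C = (10.029, -20.982). ∠HCJ = 126.9° gives CJ at 9.6000° from the x-axis; with |CJ| = 13.5, J = (23.340, -18.731). Then |PJ| = |J − P| = 29.926.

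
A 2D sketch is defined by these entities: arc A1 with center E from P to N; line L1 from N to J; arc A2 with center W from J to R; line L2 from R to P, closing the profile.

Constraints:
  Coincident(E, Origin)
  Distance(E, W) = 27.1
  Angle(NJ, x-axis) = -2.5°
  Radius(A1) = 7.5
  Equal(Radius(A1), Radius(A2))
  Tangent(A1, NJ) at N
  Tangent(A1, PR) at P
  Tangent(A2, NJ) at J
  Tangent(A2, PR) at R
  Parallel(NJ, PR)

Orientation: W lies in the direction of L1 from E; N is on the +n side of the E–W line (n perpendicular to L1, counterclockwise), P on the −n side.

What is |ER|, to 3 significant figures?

28.1

The slot axis is L1's direction at -2.5°, so u = (cos -2.5°, sin -2.5°) = (0.999, -0.0436) and n = (−sin -2.5°, cos -2.5°) = (0.0436, 0.999). E is at the origin and W lies 27.1 along u from E, so W = 27.1·u = (27.1, -1.18). Tangency of A1 to both parallel lines with radius 7.5 puts N and P at E ± 7.5·n: N = (0.327, 7.49), P = (-0.327, -7.49). Equal radii place J and R the same way about W: J = W + 7.5·n = (27.4, 6.31), R = W − 7.5·n = (26.7, -8.67). Then |ER| = |R − E| = 28.1.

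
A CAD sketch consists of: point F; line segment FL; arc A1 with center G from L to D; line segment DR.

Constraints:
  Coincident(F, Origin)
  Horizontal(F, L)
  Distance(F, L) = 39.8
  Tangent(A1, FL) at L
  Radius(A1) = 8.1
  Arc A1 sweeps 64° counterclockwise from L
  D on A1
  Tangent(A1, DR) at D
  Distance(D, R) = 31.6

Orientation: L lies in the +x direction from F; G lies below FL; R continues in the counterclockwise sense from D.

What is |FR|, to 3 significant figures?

37.9

F is at the origin; F and L share the same y with |FL| = 39.8 and L on the +x side, so L = (39.8, 0.00). A1 meets FL tangentially, so GL is at right angles to FL, so G = L + (0, -8.1) = (39.8, -8.10). On A1, L sits at bearing 90° from G; a 64° counterclockwise sweep puts D at bearing 154°, so D = G + 8.1·(cos 154°, sin 154°) = (32.5, -4.55). Tangency of A1 to DR means the radius GD is perpendicular to DR, so DR runs along (−sin 154°, cos 154°); with |DR| = 31.6, R = (18.7, -33.0). Then |FR| = |R − F| = 37.9.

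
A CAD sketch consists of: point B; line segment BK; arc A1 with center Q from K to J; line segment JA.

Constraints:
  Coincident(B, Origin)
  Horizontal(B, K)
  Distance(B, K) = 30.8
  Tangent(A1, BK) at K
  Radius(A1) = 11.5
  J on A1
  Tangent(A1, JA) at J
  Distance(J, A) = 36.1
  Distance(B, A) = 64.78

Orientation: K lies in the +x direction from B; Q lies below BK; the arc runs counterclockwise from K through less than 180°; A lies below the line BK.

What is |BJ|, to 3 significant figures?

28.9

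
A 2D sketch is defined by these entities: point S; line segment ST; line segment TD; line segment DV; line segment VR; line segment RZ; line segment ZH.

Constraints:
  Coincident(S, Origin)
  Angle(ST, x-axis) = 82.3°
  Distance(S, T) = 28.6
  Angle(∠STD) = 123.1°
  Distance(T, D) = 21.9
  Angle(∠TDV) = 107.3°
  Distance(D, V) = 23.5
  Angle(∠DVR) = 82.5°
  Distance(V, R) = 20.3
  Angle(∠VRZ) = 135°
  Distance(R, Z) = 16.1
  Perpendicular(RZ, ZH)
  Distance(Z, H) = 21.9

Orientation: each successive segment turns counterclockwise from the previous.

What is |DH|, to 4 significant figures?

13.61

∠VRZ = 135.0° gives RZ at -5.600° from the x-axis; with |RZ| = 16.1, Z = (-3.789, 12.98). RZ is perpendicular to ZH, so ZH runs at 84.40°; with |ZH| = 21.9, H = (-1.652, 34.77). Then |DH| = |H − D| = 13.61.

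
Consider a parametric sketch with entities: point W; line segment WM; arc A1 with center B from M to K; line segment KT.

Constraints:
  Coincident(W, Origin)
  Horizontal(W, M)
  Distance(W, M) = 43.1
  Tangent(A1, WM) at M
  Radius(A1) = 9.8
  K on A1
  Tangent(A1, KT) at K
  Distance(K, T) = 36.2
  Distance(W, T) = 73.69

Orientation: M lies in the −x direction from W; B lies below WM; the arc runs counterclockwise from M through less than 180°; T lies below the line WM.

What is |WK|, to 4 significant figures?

53.33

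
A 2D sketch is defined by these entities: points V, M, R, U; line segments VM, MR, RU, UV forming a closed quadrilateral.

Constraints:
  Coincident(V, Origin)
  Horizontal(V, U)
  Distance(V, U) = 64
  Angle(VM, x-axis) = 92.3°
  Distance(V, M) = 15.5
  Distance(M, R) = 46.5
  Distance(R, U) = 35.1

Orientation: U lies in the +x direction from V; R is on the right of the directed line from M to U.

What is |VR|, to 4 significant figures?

36.98

V is at the origin; VU is horizontal with |VU| = 64.0 and U in +x, so U = (64.0, 0). VM runs at 92.3° with |VM| = 15.5, so M = (-0.6220, 15.49). R is determined by |MR| = 46.5 and |RU| = 35.1 together: it lies at the intersection of circle(M, 46.5) and circle(U, 35.1). With |MU| = 66.45, the foot of the radical line on MU is 40.23 from M and the perpendicular offset is √(46.5² − 40.23²) = 23.33. Taking the right-of-MU solution: R = (33.06, -16.57).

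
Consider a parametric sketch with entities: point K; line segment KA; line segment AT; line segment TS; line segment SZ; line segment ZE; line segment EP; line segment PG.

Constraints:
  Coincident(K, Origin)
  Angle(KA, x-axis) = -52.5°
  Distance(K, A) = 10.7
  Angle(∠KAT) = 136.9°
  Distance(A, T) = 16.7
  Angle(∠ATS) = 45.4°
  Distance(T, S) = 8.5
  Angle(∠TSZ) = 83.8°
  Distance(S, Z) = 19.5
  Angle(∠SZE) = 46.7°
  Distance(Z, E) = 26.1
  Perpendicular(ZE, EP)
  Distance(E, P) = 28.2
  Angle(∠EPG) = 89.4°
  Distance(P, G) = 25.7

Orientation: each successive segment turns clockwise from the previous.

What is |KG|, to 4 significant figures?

12.41

ZE is perpendicular to EP, so EP runs at 170.3°; with |EP| = 28.2, P = (-16.51, -28.76). ∠EPG = 89.4° gives PG at 79.70° from the x-axis; with |PG| = 25.7, G = (-11.91, -3.477). Then |KG| = |G − K| = 12.41.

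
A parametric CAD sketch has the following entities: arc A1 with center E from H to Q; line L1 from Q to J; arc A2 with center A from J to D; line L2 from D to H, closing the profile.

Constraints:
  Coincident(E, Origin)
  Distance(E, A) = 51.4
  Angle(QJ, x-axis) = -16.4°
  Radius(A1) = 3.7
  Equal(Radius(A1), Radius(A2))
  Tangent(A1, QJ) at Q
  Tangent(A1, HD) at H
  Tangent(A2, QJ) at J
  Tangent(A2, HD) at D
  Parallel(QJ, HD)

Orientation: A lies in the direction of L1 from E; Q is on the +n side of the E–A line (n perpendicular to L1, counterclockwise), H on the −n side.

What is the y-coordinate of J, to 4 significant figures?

-10.96

The slot axis is L1's direction at -16.4°, so u = (cos -16.4°, sin -16.4°) = (0.9593, -0.2823) and n = (−sin -16.4°, cos -16.4°) = (0.2823, 0.9593). E is at the origin and A lies 51.4 along u from E, so A = 51.4·u = (49.31, -14.51). Tangency of A1 to both parallel lines with radius 3.7 puts Q and H at E ± 3.7·n: Q = (1.045, 3.549), H = (-1.045, -3.549). Equal radii place J and D the same way about A: J = A + 3.7·n = (50.35, -10.96), D = A − 3.7·n = (48.26, -18.06). So J.y = -10.96.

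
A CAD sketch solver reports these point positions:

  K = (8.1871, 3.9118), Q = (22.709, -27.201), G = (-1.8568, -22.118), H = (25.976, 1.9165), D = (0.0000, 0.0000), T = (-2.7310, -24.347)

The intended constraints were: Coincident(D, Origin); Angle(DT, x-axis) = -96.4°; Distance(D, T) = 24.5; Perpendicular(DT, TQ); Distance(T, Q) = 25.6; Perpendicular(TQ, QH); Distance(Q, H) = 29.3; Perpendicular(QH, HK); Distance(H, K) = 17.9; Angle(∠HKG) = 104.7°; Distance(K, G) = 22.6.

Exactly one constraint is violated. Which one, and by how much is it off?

Distance(K, G) = 22.6 — off by 5.30.

D = (0.00, 0.00) ✓; DT at -96.40° ✓; |DT| = 24.50 ✓; ∠(DT, TQ) = 90.00° ✓; |TQ| = 25.60 ✓; ∠(TQ, QH) = 90.00° ✓; |QH| = 29.30 ✓; ∠(QH, HK) = 90.00° ✓; |HK| = 17.90 ✓; ∠HKG = 104.7° ✓; |KG| = 27.90 ✗.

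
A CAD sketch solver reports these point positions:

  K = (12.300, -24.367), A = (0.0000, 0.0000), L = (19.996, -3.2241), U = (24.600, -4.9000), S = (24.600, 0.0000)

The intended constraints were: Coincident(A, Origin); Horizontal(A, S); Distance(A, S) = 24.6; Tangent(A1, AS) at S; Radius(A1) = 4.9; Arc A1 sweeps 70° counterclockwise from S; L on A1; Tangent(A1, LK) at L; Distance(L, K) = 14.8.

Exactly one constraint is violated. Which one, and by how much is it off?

Distance(L, K) = 14.8 — off by 7.70.

A = (0.00, 0.00) ✓; A.y = 0.00, S.y = 0.00 ✓; |AS| = 24.60 ✓; ∠(US, SA) = 90.00° ✓; |US| = 4.900 ✓; bearing(U→L) − bearing(U→S) = 70.00° ✓; |UL| = 4.900 ✓; ∠(UL, LK) = 90.00° ✓; |LK| = 22.50 ✗.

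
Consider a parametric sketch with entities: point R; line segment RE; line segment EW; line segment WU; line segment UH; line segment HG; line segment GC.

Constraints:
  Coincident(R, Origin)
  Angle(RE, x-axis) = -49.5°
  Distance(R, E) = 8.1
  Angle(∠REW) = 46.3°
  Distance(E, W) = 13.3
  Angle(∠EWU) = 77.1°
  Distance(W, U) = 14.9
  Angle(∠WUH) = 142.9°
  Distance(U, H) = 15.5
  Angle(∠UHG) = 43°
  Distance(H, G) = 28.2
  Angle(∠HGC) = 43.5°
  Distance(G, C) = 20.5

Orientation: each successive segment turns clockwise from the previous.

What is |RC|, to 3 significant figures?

10.8

∠UHG = 43.0° gives HG at -100° from the x-axis; with |HG| = 28.2, G = (3.53, -9.57). ∠HGC = 43.5° gives GC at 123° from the x-axis; with |GC| = 20.5, C = (-7.72, 7.56). Then |RC| = |C − R| = 10.8.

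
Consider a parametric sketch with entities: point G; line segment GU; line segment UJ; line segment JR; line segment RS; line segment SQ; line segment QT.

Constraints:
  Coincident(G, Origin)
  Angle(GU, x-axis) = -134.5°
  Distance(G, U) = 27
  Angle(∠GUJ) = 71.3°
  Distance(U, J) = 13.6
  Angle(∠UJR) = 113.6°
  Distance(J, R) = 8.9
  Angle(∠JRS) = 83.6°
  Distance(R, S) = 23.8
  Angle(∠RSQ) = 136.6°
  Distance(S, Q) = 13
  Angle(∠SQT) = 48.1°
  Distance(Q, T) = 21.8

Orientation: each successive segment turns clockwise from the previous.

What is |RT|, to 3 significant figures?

15.7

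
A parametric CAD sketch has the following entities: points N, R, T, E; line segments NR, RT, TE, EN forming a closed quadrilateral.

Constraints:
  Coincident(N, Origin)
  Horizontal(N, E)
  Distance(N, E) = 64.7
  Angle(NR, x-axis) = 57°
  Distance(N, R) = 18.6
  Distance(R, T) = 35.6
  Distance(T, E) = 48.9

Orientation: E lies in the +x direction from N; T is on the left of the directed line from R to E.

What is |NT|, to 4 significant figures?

53.82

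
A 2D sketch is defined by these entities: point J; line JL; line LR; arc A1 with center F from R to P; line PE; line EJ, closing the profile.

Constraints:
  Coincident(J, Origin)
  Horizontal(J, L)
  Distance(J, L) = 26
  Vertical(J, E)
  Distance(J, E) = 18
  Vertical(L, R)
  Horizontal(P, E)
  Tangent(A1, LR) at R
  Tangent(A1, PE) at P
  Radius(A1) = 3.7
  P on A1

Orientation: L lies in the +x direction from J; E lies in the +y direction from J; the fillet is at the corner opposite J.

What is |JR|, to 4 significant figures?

29.67

J is at the origin; JL is horizontal with |JL| = 26.0 and L on the +x side, so L = (26.00, 0.000). JE is vertical with |JE| = 18.0 and E on the +y side, so E = (0.000, 18.00). The virtual corner opposite J is at (26.00, 18.00). Since A1 is tangent to LR there, FR ⟂ LR and the tangent condition forces FP to be normal to PE, with radius 3.7, so the center F sits 3.7 in from both sides at F = (22.30, 14.30). That places the tangent points at R = (26.00, 14.30) on LR and P = (22.30, 18.00) on PE. Then |JR| = |R − J| = 29.67.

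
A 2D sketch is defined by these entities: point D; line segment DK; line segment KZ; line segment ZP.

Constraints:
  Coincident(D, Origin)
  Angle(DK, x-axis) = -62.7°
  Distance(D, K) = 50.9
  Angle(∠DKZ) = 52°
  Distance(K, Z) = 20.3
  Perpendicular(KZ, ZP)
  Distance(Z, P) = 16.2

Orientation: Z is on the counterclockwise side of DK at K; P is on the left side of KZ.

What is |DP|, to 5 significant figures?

26.334

D is at the origin; DK runs at -62.7° with length 50.9, so K = 50.9·(cos -62.7°, sin -62.7°) = (23.345, -45.231). ∠DKZ = 52.0°, so KZ runs at -62.7° + (180° − 52.0°) = 65.300° from the x-axis; with |KZ| = 20.3, Z = K + 20.3·(cos 65.300°, sin 65.300°) = (31.828, -26.788). KZ is perpendicular to ZP; with |ZP| = 16.2 on the left of KZ, P = Z + 16.2·(-0.90851, 0.41787) = (17.110, -20.018). Then |DP| = |P − D| = 26.334.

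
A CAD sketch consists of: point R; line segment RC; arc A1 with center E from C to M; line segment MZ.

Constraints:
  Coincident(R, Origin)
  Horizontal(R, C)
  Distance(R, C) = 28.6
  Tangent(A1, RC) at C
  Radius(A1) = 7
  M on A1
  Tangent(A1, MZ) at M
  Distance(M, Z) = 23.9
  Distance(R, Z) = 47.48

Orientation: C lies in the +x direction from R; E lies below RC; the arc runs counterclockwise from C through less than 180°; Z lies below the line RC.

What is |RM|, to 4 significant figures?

25.29

Checks: |EM| = 7.000 ✓; ∠(EM, MZ) = 90.00° ✓; |MZ| = 23.90 ✓; |RZ| = 47.48 ✓.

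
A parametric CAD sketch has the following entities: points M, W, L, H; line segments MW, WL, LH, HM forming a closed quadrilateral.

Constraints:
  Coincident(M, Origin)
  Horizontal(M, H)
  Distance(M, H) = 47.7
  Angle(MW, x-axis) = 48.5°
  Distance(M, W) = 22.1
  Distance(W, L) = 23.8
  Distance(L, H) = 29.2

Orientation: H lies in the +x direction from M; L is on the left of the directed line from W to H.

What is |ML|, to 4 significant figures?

44.98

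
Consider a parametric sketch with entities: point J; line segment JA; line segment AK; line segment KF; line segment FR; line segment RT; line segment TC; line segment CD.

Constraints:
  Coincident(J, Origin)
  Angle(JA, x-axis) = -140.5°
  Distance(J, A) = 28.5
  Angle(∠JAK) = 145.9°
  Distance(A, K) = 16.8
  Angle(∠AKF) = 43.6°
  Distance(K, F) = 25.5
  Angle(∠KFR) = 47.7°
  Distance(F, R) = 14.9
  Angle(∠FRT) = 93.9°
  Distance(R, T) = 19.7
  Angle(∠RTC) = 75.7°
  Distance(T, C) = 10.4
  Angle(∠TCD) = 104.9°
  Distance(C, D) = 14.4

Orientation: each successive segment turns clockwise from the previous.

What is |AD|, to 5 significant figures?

12.734

∠RTC = 75.7° gives TC at 86.300° from the x-axis; with |TC| = 10.4, C = (-38.942, -8.5079). ∠TCD = 104.9° gives CD at 11.200° from the x-axis; with |CD| = 14.4, D = (-24.816, -5.7109). Then |AD| = |D − A| = 12.734.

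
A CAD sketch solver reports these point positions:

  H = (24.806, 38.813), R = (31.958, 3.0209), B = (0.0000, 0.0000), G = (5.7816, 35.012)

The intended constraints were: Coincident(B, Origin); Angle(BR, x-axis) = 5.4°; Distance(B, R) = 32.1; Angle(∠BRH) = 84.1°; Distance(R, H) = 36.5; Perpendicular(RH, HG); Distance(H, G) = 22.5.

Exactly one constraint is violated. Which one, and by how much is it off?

Distance(H, G) = 22.5 — off by 3.10.

B = (0.00, 0.00) ✓; BR at 5.400° ✓; |BR| = 32.10 ✓; ∠BRH = 84.10° ✓; |RH| = 36.50 ✓; ∠(RH, HG) = 90.00° ✓; |HG| = 19.40 ✗.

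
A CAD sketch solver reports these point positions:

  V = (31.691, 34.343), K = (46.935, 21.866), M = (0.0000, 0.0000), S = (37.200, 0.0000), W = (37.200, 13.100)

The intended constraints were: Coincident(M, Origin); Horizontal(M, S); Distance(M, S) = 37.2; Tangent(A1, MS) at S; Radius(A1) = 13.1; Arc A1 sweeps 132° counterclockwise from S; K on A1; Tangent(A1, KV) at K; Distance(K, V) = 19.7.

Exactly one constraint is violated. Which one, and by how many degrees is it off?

Tangent(A1, KV) at K — off by 8.70°.

M = (0.00, 0.00) ✓; M.y = 0.00, S.y = 0.00 ✓; |MS| = 37.20 ✓; ∠(WS, SM) = 90.00° ✓; |WS| = 13.10 ✓; bearing(W→K) − bearing(W→S) = 132.0° ✓; |WK| = 13.10 ✓; ∠(WK, KV) = 81.30° ✗; |KV| = 19.70 ✓.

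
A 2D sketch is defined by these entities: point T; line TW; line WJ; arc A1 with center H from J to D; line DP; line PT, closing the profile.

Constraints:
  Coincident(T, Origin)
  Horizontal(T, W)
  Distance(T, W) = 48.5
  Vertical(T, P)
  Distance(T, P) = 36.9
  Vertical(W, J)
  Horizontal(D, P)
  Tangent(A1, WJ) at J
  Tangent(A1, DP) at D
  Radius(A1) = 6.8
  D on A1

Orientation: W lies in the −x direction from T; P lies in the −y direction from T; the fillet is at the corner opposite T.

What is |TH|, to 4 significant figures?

51.43

T is at the origin; TW is horizontal with |TW| = 48.5 and W on the −x side, so W = (-48.50, 0.000). TP is vertical with |TP| = 36.9 and P on the −y side, so P = (0.000, -36.90). The virtual corner opposite T is at (-48.50, -36.90). Since A1 is tangent to WJ there, HJ ⟂ WJ and A1 meets DP tangentially, so HD is at right angles to DP, with radius 6.8, so the center H sits 6.8 in from both sides at H = (-41.70, -30.10). Then |TH| = |H − T| = 51.43.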